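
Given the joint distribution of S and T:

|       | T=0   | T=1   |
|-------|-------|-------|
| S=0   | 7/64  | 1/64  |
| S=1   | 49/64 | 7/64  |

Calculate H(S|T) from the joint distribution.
Marginal P(T) (column sums):
  P(T=0) = 7/64 + 49/64 = 7/8
  P(T=1) = 1/64 + 7/64 = 1/8

H(S|T) = -Σ P(S,T)·log₂ P(S|T), where P(S|T) = P(S,T) / P(T)
  (S=0,T=0): P(S|T) = (7/64)/(7/8) = 1/8;  -(7/64)·log₂(1/8) = 0.3281
  (S=0,T=1): P(S|T) = (1/64)/(1/8) = 1/8;  -(1/64)·log₂(1/8) = 0.0469
  (S=1,T=0): P(S|T) = (49/64)/(7/8) = 7/8;  -(49/64)·log₂(7/8) = 0.1475
  (S=1,T=1): P(S|T) = (7/64)/(1/8) = 7/8;  -(7/64)·log₂(7/8) = 0.0211
H(S|T) = 0.3281 + 0.0469 + 0.1475 + 0.0211
  = 0.5436 bits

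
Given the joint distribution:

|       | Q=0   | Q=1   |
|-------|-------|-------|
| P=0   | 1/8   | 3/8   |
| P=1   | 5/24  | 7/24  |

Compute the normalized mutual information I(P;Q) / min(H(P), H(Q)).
Marginal P(P) (row sums):
  P(P=0) = 1/8 + 3/8 = 1/2
  P(P=1) = 5/24 + 7/24 = 1/2
Marginal P(Q) (column sums):
  P(Q=0) = 1/8 + 5/24 = 1/3
  P(Q=1) = 3/8 + 7/24 = 2/3

H(P) = -[(1/2)·log₂(1/2) + (1/2)·log₂(1/2)]
  = 0.5000 + 0.5000
  = 1.0000 bits
H(Q) = -[(1/3)·log₂(1/3) + (2/3)·log₂(2/3)]
  = 0.5283 + 0.3900
  = 0.9183 bits
H(P,Q) = -[(1/8)·log₂(1/8) + (3/8)·log₂(3/8) + (5/24)·log₂(5/24) + (7/24)·log₂(7/24)]
  = 0.3750 + 0.5306 + 0.4715 + 0.5185
  = 1.8956 bits

I(P;Q) = H(P) + H(Q) - H(P,Q)
  = 1.0000 + 0.9183 - 1.8956
  = 0.0227 bits

min(H(P), H(Q)) = min(1.0000, 0.9183) = 0.9183 bits
Normalized MI = 0.0227 / 0.9183 = 0.0247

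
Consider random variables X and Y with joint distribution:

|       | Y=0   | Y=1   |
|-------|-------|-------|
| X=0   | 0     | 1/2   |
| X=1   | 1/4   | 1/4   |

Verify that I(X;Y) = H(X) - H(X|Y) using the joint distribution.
Left side, from I(X;Y) = H(X) + H(Y) - H(X,Y):
Marginal P(X) (row sums):
  P(X=0) = 0 + 1/2 = 1/2
  P(X=1) = 1/4 + 1/4 = 1/2
Marginal P(Y) (column sums):
  P(Y=0) = 0 + 1/4 = 1/4
  P(Y=1) = 1/2 + 1/4 = 3/4

H(X) = -[(1/2)·log₂(1/2) + (1/2)·log₂(1/2)]
  = 0.5000 + 0.5000
  = 1.0000 bits
H(Y) = -[(1/4)·log₂(1/4) + (3/4)·log₂(3/4)]
  = 0.5000 + 0.3113
  = 0.8113 bits
H(X,Y) = -[(1/2)·log₂(1/2) + (1/4)·log₂(1/4) + (1/4)·log₂(1/4)]
  = 0.5000 + 0.5000 + 0.5000
  = 1.5000 bits

I(X;Y) = H(X) + H(Y) - H(X,Y)
  = 1.0000 + 0.8113 - 1.5000
  = 0.3113 bits

Right side, with H(X|Y) computed directly from the conditional probabilities:
H(X|Y) = -Σ P(X,Y)·log₂ P(X|Y), where P(X|Y) = P(X,Y) / P(Y)
  (cells with P(X,Y) = 0 contribute 0)
  (X=0,Y=1): P(X|Y) = (1/2)/(3/4) = 2/3;  -(1/2)·log₂(2/3) = 0.2925
  (X=1,Y=0): P(X|Y) = (1/4)/(1/4) = 1;  -(1/4)·log₂(1) = 0.0000
  (X=1,Y=1): P(X|Y) = (1/4)/(3/4) = 1/3;  -(1/4)·log₂(1/3) = 0.3962
H(X|Y) = 0.2925 + 0.0000 + 0.3962
  = 0.6887 bits
H(X) - H(X|Y) = 1.0000 - 0.6887 = 0.3113 bits

Both sides equal 0.3113 bits, so I(X;Y) = H(X) - H(X|Y) ✓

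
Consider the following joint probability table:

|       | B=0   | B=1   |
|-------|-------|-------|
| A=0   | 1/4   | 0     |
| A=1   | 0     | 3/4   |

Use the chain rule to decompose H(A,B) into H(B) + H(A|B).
By the chain rule: H(A,B) = H(B) + H(A|B)

Marginal P(B) (column sums):
  P(B=0) = 1/4 + 0 = 1/4
  P(B=1) = 0 + 3/4 = 3/4
H(B) = -[(1/4)·log₂(1/4) + (3/4)·log₂(3/4)]
  = 0.5000 + 0.3113
  = 0.8113 bits
H(A|B) = -Σ P(A,B)·log₂ P(A|B), where P(A|B) = P(A,B) / P(B)
  (cells with P(A,B) = 0 contribute 0)
  (A=0,B=0): P(A|B) = (1/4)/(1/4) = 1;  -(1/4)·log₂(1) = 0.0000
  (A=1,B=1): P(A|B) = (3/4)/(3/4) = 1;  -(3/4)·log₂(1) = 0.0000
H(A|B) = 0.0000 + 0.0000
  = 0.0000 bits

H(A,B) = H(B) + H(A|B) = 0.8113 + 0.0000 = 0.8113 bits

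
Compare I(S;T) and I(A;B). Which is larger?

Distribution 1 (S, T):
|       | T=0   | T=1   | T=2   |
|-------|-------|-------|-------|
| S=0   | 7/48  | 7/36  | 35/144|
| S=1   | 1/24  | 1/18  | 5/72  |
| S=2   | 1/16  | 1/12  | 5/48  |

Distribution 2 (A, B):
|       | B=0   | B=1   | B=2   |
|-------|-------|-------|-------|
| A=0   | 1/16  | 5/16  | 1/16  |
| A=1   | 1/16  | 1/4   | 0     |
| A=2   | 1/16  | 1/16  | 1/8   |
Distribution 1 (S, T):
Marginal P(S) (row sums):
  P(S=0) = 7/48 + 7/36 + 35/144 = 7/12
  P(S=1) = 1/24 + 1/18 + 5/72 = 1/6
  P(S=2) = 1/16 + 1/12 + 5/48 = 1/4
Marginal P(T) (column sums):
  P(T=0) = 7/48 + 1/24 + 1/16 = 1/4
  P(T=1) = 7/36 + 1/18 + 1/12 = 1/3
  P(T=2) = 35/144 + 5/72 + 5/48 = 5/12

H(S) = -[(7/12)·log₂(7/12) + (1/6)·log₂(1/6) + (1/4)·log₂(1/4)]
  = 0.4536 + 0.4308 + 0.5000
  = 1.3844 bits
H(T) = -[(1/4)·log₂(1/4) + (1/3)·log₂(1/3) + (5/12)·log₂(5/12)]
  = 0.5000 + 0.5283 + 0.5263
  = 1.5546 bits
H(S,T) = -[(7/48)·log₂(7/48) + (7/36)·log₂(7/36) + (35/144)·log₂(35/144) + (1/24)·log₂(1/24) + (1/18)·log₂(1/18) + (5/72)·log₂(5/72) + (1/16)·log₂(1/16) + (1/12)·log₂(1/12) + (5/48)·log₂(5/48)]
  = 0.4051 + 0.4594 + 0.4960 + 0.1910 + 0.2317 + 0.2672 + 0.2500 + 0.2987 + 0.3399
  = 2.9390 bits

I(S;T) = H(S) + H(T) - H(S,T)
  = 1.3844 + 1.5546 - 2.9390
  = 0.0000 bits

Distribution 2 (A, B):
Marginal P(A) (row sums):
  P(A=0) = 1/16 + 5/16 + 1/16 = 7/16
  P(A=1) = 1/16 + 1/4 + 0 = 5/16
  P(A=2) = 1/16 + 1/16 + 1/8 = 1/4
Marginal P(B) (column sums):
  P(B=0) = 1/16 + 1/16 + 1/16 = 3/16
  P(B=1) = 5/16 + 1/4 + 1/16 = 5/8
  P(B=2) = 1/16 + 0 + 1/8 = 3/16

H(A) = -[(7/16)·log₂(7/16) + (5/16)·log₂(5/16) + (1/4)·log₂(1/4)]
  = 0.5218 + 0.5244 + 0.5000
  = 1.5462 bits
H(B) = -[(3/16)·log₂(3/16) + (5/8)·log₂(5/8) + (3/16)·log₂(3/16)]
  = 0.4528 + 0.4238 + 0.4528
  = 1.3294 bits
H(A,B) = -[(1/16)·log₂(1/16) + (5/16)·log₂(5/16) + (1/16)·log₂(1/16) + (1/16)·log₂(1/16) + (1/4)·log₂(1/4) + (1/16)·log₂(1/16) + (1/16)·log₂(1/16) + (1/8)·log₂(1/8)]
  = 0.2500 + 0.5244 + 0.2500 + 0.2500 + 0.5000 + 0.2500 + 0.2500 + 0.3750
  = 2.6494 bits

I(A;B) = H(A) + H(B) - H(A,B)
  = 1.5462 + 1.3294 - 2.6494
  = 0.2262 bits

I(A;B) = 0.2262 bits > I(S;T) = 0.0000 bits, so (A, B) has the higher mutual information (stronger dependence).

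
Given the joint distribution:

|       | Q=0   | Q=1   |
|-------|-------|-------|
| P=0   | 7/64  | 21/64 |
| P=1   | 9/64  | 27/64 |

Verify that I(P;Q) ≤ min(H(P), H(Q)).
Marginal P(P) (row sums):
  P(P=0) = 7/64 + 21/64 = 7/16
  P(P=1) = 9/64 + 27/64 = 9/16
Marginal P(Q) (column sums):
  P(Q=0) = 7/64 + 9/64 = 1/4
  P(Q=1) = 21/64 + 27/64 = 3/4

H(P) = -[(7/16)·log₂(7/16) + (9/16)·log₂(9/16)]
  = 0.5218 + 0.4669
  = 0.9887 bits
H(Q) = -[(1/4)·log₂(1/4) + (3/4)·log₂(3/4)]
  = 0.5000 + 0.3113
  = 0.8113 bits
H(P,Q) = -[(7/64)·log₂(7/64) + (21/64)·log₂(21/64) + (9/64)·log₂(9/64) + (27/64)·log₂(27/64)]
  = 0.3492 + 0.5275 + 0.3980 + 0.5253
  = 1.8000 bits

I(P;Q) = H(P) + H(Q) - H(P,Q)
  = 0.9887 + 0.8113 - 1.8000
  = 0.0000 bits

min(H(P), H(Q)) = min(0.9887, 0.8113) = 0.8113 bits
Since 0.0000 ≤ 0.8113, the bound is satisfied ✓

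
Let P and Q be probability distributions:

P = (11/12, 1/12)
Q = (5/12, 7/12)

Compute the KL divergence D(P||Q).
D(P||Q) = Σ P(i) log₂(P(i)/Q(i))
  i=0: (11/12) × log₂((11/12)/(5/12)) = (11/12) × log₂(11/5) = 1.0427
  i=1: (1/12) × log₂((1/12)/(7/12)) = (1/12) × log₂(1/7) = -0.2339
D(P||Q) = 1.0427 - 0.2339
  = 0.8088 bits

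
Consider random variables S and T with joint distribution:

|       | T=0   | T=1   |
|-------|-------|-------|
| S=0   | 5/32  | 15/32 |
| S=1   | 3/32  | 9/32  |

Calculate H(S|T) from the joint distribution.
Marginal P(T) (column sums):
  P(T=0) = 5/32 + 3/32 = 1/4
  P(T=1) = 15/32 + 9/32 = 3/4

H(S|T) = -Σ P(S,T)·log₂ P(S|T), where P(S|T) = P(S,T) / P(T)
  (S=0,T=0): P(S|T) = (5/32)/(1/4) = 5/8;  -(5/32)·log₂(5/8) = 0.1059
  (S=0,T=1): P(S|T) = (15/32)/(3/4) = 5/8;  -(15/32)·log₂(5/8) = 0.3178
  (S=1,T=0): P(S|T) = (3/32)/(1/4) = 3/8;  -(3/32)·log₂(3/8) = 0.1327
  (S=1,T=1): P(S|T) = (9/32)/(3/4) = 3/8;  -(9/32)·log₂(3/8) = 0.3980
H(S|T) = 0.1059 + 0.3178 + 0.1327 + 0.3980
  = 0.9544 bits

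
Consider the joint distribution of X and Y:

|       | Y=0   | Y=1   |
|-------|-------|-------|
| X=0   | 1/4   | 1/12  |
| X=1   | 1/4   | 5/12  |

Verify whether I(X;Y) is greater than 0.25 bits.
Marginal P(X) (row sums):
  P(X=0) = 1/4 + 1/12 = 1/3
  P(X=1) = 1/4 + 5/12 = 2/3
Marginal P(Y) (column sums):
  P(Y=0) = 1/4 + 1/4 = 1/2
  P(Y=1) = 1/12 + 5/12 = 1/2

H(X) = -[(1/3)·log₂(1/3) + (2/3)·log₂(2/3)]
  = 0.5283 + 0.3900
  = 0.9183 bits
H(Y) = -[(1/2)·log₂(1/2) + (1/2)·log₂(1/2)]
  = 0.5000 + 0.5000
  = 1.0000 bits
H(X,Y) = -[(1/4)·log₂(1/4) + (1/12)·log₂(1/12) + (1/4)·log₂(1/4) + (5/12)·log₂(5/12)]
  = 0.5000 + 0.2987 + 0.5000 + 0.5263
  = 1.8250 bits

I(X;Y) = H(X) + H(Y) - H(X,Y)
  = 0.9183 + 1.0000 - 1.8250
  = 0.0933 bits

No. I(X;Y) = 0.0933 bits, which is ≤ 0.25 bits.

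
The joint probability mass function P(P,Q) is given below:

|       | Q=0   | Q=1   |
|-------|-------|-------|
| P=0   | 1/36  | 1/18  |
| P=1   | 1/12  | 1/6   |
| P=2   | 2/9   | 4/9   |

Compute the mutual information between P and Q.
Marginal P(P) (row sums):
  P(P=0) = 1/36 + 1/18 = 1/12
  P(P=1) = 1/12 + 1/6 = 1/4
  P(P=2) = 2/9 + 4/9 = 2/3
Marginal P(Q) (column sums):
  P(Q=0) = 1/36 + 1/12 + 2/9 = 1/3
  P(Q=1) = 1/18 + 1/6 + 4/9 = 2/3

H(P) = -[(1/12)·log₂(1/12) + (1/4)·log₂(1/4) + (2/3)·log₂(2/3)]
  = 0.2987 + 0.5000 + 0.3900
  = 1.1887 bits
H(Q) = -[(1/3)·log₂(1/3) + (2/3)·log₂(2/3)]
  = 0.5283 + 0.3900
  = 0.9183 bits
H(P,Q) = -[(1/36)·log₂(1/36) + (1/18)·log₂(1/18) + (1/12)·log₂(1/12) + (1/6)·log₂(1/6) + (2/9)·log₂(2/9) + (4/9)·log₂(4/9)]
  = 0.1436 + 0.2317 + 0.2987 + 0.4308 + 0.4822 + 0.5200
  = 2.1070 bits

I(P;Q) = H(P) + H(Q) - H(P,Q)
  = 1.1887 + 0.9183 - 2.1070
  = 0.0000 bits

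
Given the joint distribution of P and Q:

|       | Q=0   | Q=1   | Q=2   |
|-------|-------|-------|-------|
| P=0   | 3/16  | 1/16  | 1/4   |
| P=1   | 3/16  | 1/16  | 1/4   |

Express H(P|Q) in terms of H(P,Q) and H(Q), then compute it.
H(P|Q) = H(P,Q) - H(Q)

Marginal P(Q) (column sums):
  P(Q=0) = 3/16 + 3/16 = 3/8
  P(Q=1) = 1/16 + 1/16 = 1/8
  P(Q=2) = 1/4 + 1/4 = 1/2

H(P,Q) = -[(3/16)·log₂(3/16) + (1/16)·log₂(1/16) + (1/4)·log₂(1/4) + (3/16)·log₂(3/16) + (1/16)·log₂(1/16) + (1/4)·log₂(1/4)]
  = 0.4528 + 0.2500 + 0.5000 + 0.4528 + 0.2500 + 0.5000
  = 2.4056 bits
H(Q) = -[(3/8)·log₂(3/8) + (1/8)·log₂(1/8) + (1/2)·log₂(1/2)]
  = 0.5306 + 0.3750 + 0.5000
  = 1.4056 bits

H(P|Q) = 2.4056 - 1.4056 = 1.0000 bits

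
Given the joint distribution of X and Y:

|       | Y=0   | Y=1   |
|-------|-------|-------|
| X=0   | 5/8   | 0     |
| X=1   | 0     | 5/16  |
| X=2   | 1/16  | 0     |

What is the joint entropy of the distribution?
H(X,Y) = -Σ P(X,Y) log₂ P(X,Y), summed over the non-zero cells:
H(X,Y) = -[(5/8)·log₂(5/8) + (5/16)·log₂(5/16) + (1/16)·log₂(1/16)]
  = 0.4238 + 0.5244 + 0.2500
  = 1.1982 bits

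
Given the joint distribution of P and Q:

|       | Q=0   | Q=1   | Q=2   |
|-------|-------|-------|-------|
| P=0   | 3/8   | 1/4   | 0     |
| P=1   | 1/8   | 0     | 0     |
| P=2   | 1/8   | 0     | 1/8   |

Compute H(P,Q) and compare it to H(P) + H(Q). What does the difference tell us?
Marginal P(P) (row sums):
  P(P=0) = 3/8 + 1/4 + 0 = 5/8
  P(P=1) = 1/8 + 0 + 0 = 1/8
  P(P=2) = 1/8 + 0 + 1/8 = 1/4
Marginal P(Q) (column sums):
  P(Q=0) = 3/8 + 1/8 + 1/8 = 5/8
  P(Q=1) = 1/4 + 0 + 0 = 1/4
  P(Q=2) = 0 + 0 + 1/8 = 1/8

H(P,Q) = -[(3/8)·log₂(3/8) + (1/4)·log₂(1/4) + (1/8)·log₂(1/8) + (1/8)·log₂(1/8) + (1/8)·log₂(1/8)]
  = 0.5306 + 0.5000 + 0.3750 + 0.3750 + 0.3750
  = 2.1556 bits
H(P) = -[(5/8)·log₂(5/8) + (1/8)·log₂(1/8) + (1/4)·log₂(1/4)]
  = 0.4238 + 0.3750 + 0.5000
  = 1.2988 bits
H(Q) = -[(5/8)·log₂(5/8) + (1/4)·log₂(1/4) + (1/8)·log₂(1/8)]
  = 0.4238 + 0.5000 + 0.3750
  = 1.2988 bits

H(P) + H(Q) = 1.2988 + 1.2988 = 2.5976 bits
Difference: H(P) + H(Q) - H(P,Q) = 2.5976 - 2.1556 = 0.4420 bits = I(P;Q)

The difference is the mutual information; it is positive here, so P and Q are dependent (knowing one reduces uncertainty about the other by 0.4420 bits).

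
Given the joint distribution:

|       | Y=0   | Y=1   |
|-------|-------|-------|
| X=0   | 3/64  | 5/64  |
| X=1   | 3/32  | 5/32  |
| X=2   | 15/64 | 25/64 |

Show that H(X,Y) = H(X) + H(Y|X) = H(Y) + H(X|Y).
Marginal P(X) (row sums):
  P(X=0) = 3/64 + 5/64 = 1/8
  P(X=1) = 3/32 + 5/32 = 1/4
  P(X=2) = 15/64 + 25/64 = 5/8
Marginal P(Y) (column sums):
  P(Y=0) = 3/64 + 3/32 + 15/64 = 3/8
  P(Y=1) = 5/64 + 5/32 + 25/64 = 5/8

Decomposition 1: H(X) + H(Y|X)
H(X) = -[(1/8)·log₂(1/8) + (1/4)·log₂(1/4) + (5/8)·log₂(5/8)]
  = 0.3750 + 0.5000 + 0.4238
  = 1.2988 bits
H(Y|X) = -Σ P(X,Y)·log₂ P(Y|X), where P(Y|X) = P(X,Y) / P(X)
  (X=0,Y=0): P(Y|X) = (3/64)/(1/8) = 3/8;  -(3/64)·log₂(3/8) = 0.0663
  (X=0,Y=1): P(Y|X) = (5/64)/(1/8) = 5/8;  -(5/64)·log₂(5/8) = 0.0530
  (X=1,Y=0): P(Y|X) = (3/32)/(1/4) = 3/8;  -(3/32)·log₂(3/8) = 0.1327
  (X=1,Y=1): P(Y|X) = (5/32)/(1/4) = 5/8;  -(5/32)·log₂(5/8) = 0.1059
  (X=2,Y=0): P(Y|X) = (15/64)/(5/8) = 3/8;  -(15/64)·log₂(3/8) = 0.3316
  (X=2,Y=1): P(Y|X) = (25/64)/(5/8) = 5/8;  -(25/64)·log₂(5/8) = 0.2649
H(Y|X) = 0.0663 + 0.0530 + 0.1327 + 0.1059 + 0.3316 + 0.2649
  = 0.9544 bits
H(X) + H(Y|X) = 1.2988 + 0.9544 = 2.2532 bits

Decomposition 2: H(Y) + H(X|Y)
H(Y) = -[(3/8)·log₂(3/8) + (5/8)·log₂(5/8)]
  = 0.5306 + 0.4238
  = 0.9544 bits
H(X|Y) = -Σ P(X,Y)·log₂ P(X|Y), where P(X|Y) = P(X,Y) / P(Y)
  (X=0,Y=0): P(X|Y) = (3/64)/(3/8) = 1/8;  -(3/64)·log₂(1/8) = 0.1406
  (X=0,Y=1): P(X|Y) = (5/64)/(5/8) = 1/8;  -(5/64)·log₂(1/8) = 0.2344
  (X=1,Y=0): P(X|Y) = (3/32)/(3/8) = 1/4;  -(3/32)·log₂(1/4) = 0.1875
  (X=1,Y=1): P(X|Y) = (5/32)/(5/8) = 1/4;  -(5/32)·log₂(1/4) = 0.3125
  (X=2,Y=0): P(X|Y) = (15/64)/(3/8) = 5/8;  -(15/64)·log₂(5/8) = 0.1589
  (X=2,Y=1): P(X|Y) = (25/64)/(5/8) = 5/8;  -(25/64)·log₂(5/8) = 0.2649
H(X|Y) = 0.1406 + 0.2344 + 0.1875 + 0.3125 + 0.1589 + 0.2649
  = 1.2988 bits
H(Y) + H(X|Y) = 0.9544 + 1.2988 = 2.2532 bits

Direct computation of the joint entropy:
H(X,Y) = -[(3/64)·log₂(3/64) + (5/64)·log₂(5/64) + (3/32)·log₂(3/32) + (5/32)·log₂(5/32) + (15/64)·log₂(15/64) + (25/64)·log₂(25/64)]
  = 0.2070 + 0.2873 + 0.3202 + 0.4184 + 0.4906 + 0.5297
  = 2.2532 bits

All three agree: H(X,Y) = 2.2532 bits ✓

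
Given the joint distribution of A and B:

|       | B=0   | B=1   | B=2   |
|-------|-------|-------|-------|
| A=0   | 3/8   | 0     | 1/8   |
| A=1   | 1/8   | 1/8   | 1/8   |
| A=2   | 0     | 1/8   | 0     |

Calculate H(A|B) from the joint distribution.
Marginal P(B) (column sums):
  P(B=0) = 3/8 + 1/8 + 0 = 1/2
  P(B=1) = 0 + 1/8 + 1/8 = 1/4
  P(B=2) = 1/8 + 1/8 + 0 = 1/4

H(A|B) = -Σ P(A,B)·log₂ P(A|B), where P(A|B) = P(A,B) / P(B)
  (cells with P(A,B) = 0 contribute 0)
  (A=0,B=0): P(A|B) = (3/8)/(1/2) = 3/4;  -(3/8)·log₂(3/4) = 0.1556
  (A=0,B=2): P(A|B) = (1/8)/(1/4) = 1/2;  -(1/8)·log₂(1/2) = 0.1250
  (A=1,B=0): P(A|B) = (1/8)/(1/2) = 1/4;  -(1/8)·log₂(1/4) = 0.2500
  (A=1,B=1): P(A|B) = (1/8)/(1/4) = 1/2;  -(1/8)·log₂(1/2) = 0.1250
  (A=1,B=2): P(A|B) = (1/8)/(1/4) = 1/2;  -(1/8)·log₂(1/2) = 0.1250
  (A=2,B=1): P(A|B) = (1/8)/(1/4) = 1/2;  -(1/8)·log₂(1/2) = 0.1250
H(A|B) = 0.1556 + 0.1250 + 0.2500 + 0.1250 + 0.1250 + 0.1250
  = 0.9056 bits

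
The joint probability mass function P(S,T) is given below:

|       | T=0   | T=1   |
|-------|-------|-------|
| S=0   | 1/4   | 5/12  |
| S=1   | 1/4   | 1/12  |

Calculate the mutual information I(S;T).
Marginal P(S) (row sums):
  P(S=0) = 1/4 + 5/12 = 2/3
  P(S=1) = 1/4 + 1/12 = 1/3
Marginal P(T) (column sums):
  P(T=0) = 1/4 + 1/4 = 1/2
  P(T=1) = 5/12 + 1/12 = 1/2

H(S) = -[(2/3)·log₂(2/3) + (1/3)·log₂(1/3)]
  = 0.3900 + 0.5283
  = 0.9183 bits
H(T) = -[(1/2)·log₂(1/2) + (1/2)·log₂(1/2)]
  = 0.5000 + 0.5000
  = 1.0000 bits
H(S,T) = -[(1/4)·log₂(1/4) + (5/12)·log₂(5/12) + (1/4)·log₂(1/4) + (1/12)·log₂(1/12)]
  = 0.5000 + 0.5263 + 0.5000 + 0.2987
  = 1.8250 bits

I(S;T) = H(S) + H(T) - H(S,T)
  = 0.9183 + 1.0000 - 1.8250
  = 0.0933 bits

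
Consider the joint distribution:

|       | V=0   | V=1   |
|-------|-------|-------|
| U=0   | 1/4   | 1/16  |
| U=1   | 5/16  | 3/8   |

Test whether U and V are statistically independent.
Marginal P(U) (row sums):
  P(U=0) = 1/4 + 1/16 = 5/16
  P(U=1) = 5/16 + 3/8 = 11/16
Marginal P(V) (column sums):
  P(V=0) = 1/4 + 5/16 = 9/16
  P(V=1) = 1/16 + 3/8 = 7/16

U and V are independent iff P(U=i,V=j) = P(U=i)·P(V=j) for every cell.
  P(U=0)·P(V=0) = 5/16 × 9/16 = 45/256, but P(U=0,V=0) = 1/4 ✗

No, U and V are not independent. Quantitatively, I(U;V) > 0:

H(U) = -[(5/16)·log₂(5/16) + (11/16)·log₂(11/16)]
  = 0.5244 + 0.3716
  = 0.8960 bits
H(V) = -[(9/16)·log₂(9/16) + (7/16)·log₂(7/16)]
  = 0.4669 + 0.5218
  = 0.9887 bits
H(U,V) = -[(1/4)·log₂(1/4) + (1/16)·log₂(1/16) + (5/16)·log₂(5/16) + (3/8)·log₂(3/8)]
  = 0.5000 + 0.2500 + 0.5244 + 0.5306
  = 1.8050 bits
I(U;V) = H(U) + H(V) - H(U,V) = 0.8960 + 0.9887 - 1.8050 = 0.0797 bits > 0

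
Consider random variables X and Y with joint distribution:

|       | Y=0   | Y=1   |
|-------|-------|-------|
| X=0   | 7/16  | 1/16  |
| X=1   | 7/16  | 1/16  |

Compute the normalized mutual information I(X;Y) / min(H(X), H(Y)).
Marginal P(X) (row sums):
  P(X=0) = 7/16 + 1/16 = 1/2
  P(X=1) = 7/16 + 1/16 = 1/2
Marginal P(Y) (column sums):
  P(Y=0) = 7/16 + 7/16 = 7/8
  P(Y=1) = 1/16 + 1/16 = 1/8

H(X) = -[(1/2)·log₂(1/2) + (1/2)·log₂(1/2)]
  = 0.5000 + 0.5000
  = 1.0000 bits
H(Y) = -[(7/8)·log₂(7/8) + (1/8)·log₂(1/8)]
  = 0.1686 + 0.3750
  = 0.5436 bits
H(X,Y) = -[(7/16)·log₂(7/16) + (1/16)·log₂(1/16) + (7/16)·log₂(7/16) + (1/16)·log₂(1/16)]
  = 0.5218 + 0.2500 + 0.5218 + 0.2500
  = 1.5436 bits

I(X;Y) = H(X) + H(Y) - H(X,Y)
  = 1.0000 + 0.5436 - 1.5436
  = 0.0000 bits

min(H(X), H(Y)) = min(1.0000, 0.5436) = 0.5436 bits
Normalized MI = 0.0000 / 0.5436 = 0.0000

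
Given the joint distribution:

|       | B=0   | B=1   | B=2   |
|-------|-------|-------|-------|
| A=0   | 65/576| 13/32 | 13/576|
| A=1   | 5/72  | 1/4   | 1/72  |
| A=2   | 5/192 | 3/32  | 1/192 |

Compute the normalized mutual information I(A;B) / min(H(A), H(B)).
Marginal P(A) (row sums):
  P(A=0) = 65/576 + 13/32 + 13/576 = 13/24
  P(A=1) = 5/72 + 1/4 + 1/72 = 1/3
  P(A=2) = 5/192 + 3/32 + 1/192 = 1/8
Marginal P(B) (column sums):
  P(B=0) = 65/576 + 5/72 + 5/192 = 5/24
  P(B=1) = 13/32 + 1/4 + 3/32 = 3/4
  P(B=2) = 13/576 + 1/72 + 1/192 = 1/24

H(A) = -[(13/24)·log₂(13/24) + (1/3)·log₂(1/3) + (1/8)·log₂(1/8)]
  = 0.4791 + 0.5283 + 0.3750
  = 1.3824 bits
H(B) = -[(5/24)·log₂(5/24) + (3/4)·log₂(3/4) + (1/24)·log₂(1/24)]
  = 0.4715 + 0.3113 + 0.1910
  = 0.9738 bits
H(A,B) = -[(65/576)·log₂(65/576) + (13/32)·log₂(13/32) + (13/576)·log₂(13/576) + (5/72)·log₂(5/72) + (1/4)·log₂(1/4) + (1/72)·log₂(1/72) + (5/192)·log₂(5/192) + (3/32)·log₂(3/32) + (1/192)·log₂(1/192)]
  = 0.3552 + 0.5279 + 0.1234 + 0.2672 + 0.5000 + 0.0857 + 0.1371 + 0.3202 + 0.0395
  = 2.3562 bits

I(A;B) = H(A) + H(B) - H(A,B)
  = 1.3824 + 0.9738 - 2.3562
  = 0.0000 bits

min(H(A), H(B)) = min(1.3824, 0.9738) = 0.9738 bits
Normalized MI = 0.0000 / 0.9738 = 0.0000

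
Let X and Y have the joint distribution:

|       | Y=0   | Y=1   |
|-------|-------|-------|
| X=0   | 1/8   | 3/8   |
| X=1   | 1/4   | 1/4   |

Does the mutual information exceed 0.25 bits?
Marginal P(X) (row sums):
  P(X=0) = 1/8 + 3/8 = 1/2
  P(X=1) = 1/4 + 1/4 = 1/2
Marginal P(Y) (column sums):
  P(Y=0) = 1/8 + 1/4 = 3/8
  P(Y=1) = 3/8 + 1/4 = 5/8

H(X) = -[(1/2)·log₂(1/2) + (1/2)·log₂(1/2)]
  = 0.5000 + 0.5000
  = 1.0000 bits
H(Y) = -[(3/8)·log₂(3/8) + (5/8)·log₂(5/8)]
  = 0.5306 + 0.4238
  = 0.9544 bits
H(X,Y) = -[(1/8)·log₂(1/8) + (3/8)·log₂(3/8) + (1/4)·log₂(1/4) + (1/4)·log₂(1/4)]
  = 0.3750 + 0.5306 + 0.5000 + 0.5000
  = 1.9056 bits

I(X;Y) = H(X) + H(Y) - H(X,Y)
  = 1.0000 + 0.9544 - 1.9056
  = 0.0488 bits

No. I(X;Y) = 0.0488 bits, which is ≤ 0.25 bits.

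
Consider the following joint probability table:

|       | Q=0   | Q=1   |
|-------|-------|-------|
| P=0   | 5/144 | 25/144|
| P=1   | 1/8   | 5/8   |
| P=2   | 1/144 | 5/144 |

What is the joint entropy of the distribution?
H(P,Q) = -Σ P(P,Q) log₂ P(P,Q), summed over the non-zero cells:
H(P,Q) = -[(5/144)·log₂(5/144) + (25/144)·log₂(25/144) + (1/8)·log₂(1/8) + (5/8)·log₂(5/8) + (1/144)·log₂(1/144) + (5/144)·log₂(5/144)]
  = 0.1683 + 0.4386 + 0.3750 + 0.4238 + 0.0498 + 0.1683
  = 1.6238 bits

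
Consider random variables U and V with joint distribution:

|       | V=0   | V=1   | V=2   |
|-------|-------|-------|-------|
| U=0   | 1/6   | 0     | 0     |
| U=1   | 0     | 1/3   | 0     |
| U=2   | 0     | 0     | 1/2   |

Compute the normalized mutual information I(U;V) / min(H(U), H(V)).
Marginal P(U) (row sums):
  P(U=0) = 1/6 + 0 + 0 = 1/6
  P(U=1) = 0 + 1/3 + 0 = 1/3
  P(U=2) = 0 + 0 + 1/2 = 1/2
Marginal P(V) (column sums):
  P(V=0) = 1/6 + 0 + 0 = 1/6
  P(V=1) = 0 + 1/3 + 0 = 1/3
  P(V=2) = 0 + 0 + 1/2 = 1/2

H(U) = -[(1/6)·log₂(1/6) + (1/3)·log₂(1/3) + (1/2)·log₂(1/2)]
  = 0.4308 + 0.5283 + 0.5000
  = 1.4591 bits
H(V) = -[(1/6)·log₂(1/6) + (1/3)·log₂(1/3) + (1/2)·log₂(1/2)]
  = 0.4308 + 0.5283 + 0.5000
  = 1.4591 bits
H(U,V) = -[(1/6)·log₂(1/6) + (1/3)·log₂(1/3) + (1/2)·log₂(1/2)]
  = 0.4308 + 0.5283 + 0.5000
  = 1.4591 bits

I(U;V) = H(U) + H(V) - H(U,V)
  = 1.4591 + 1.4591 - 1.4591
  = 1.4591 bits

min(H(U), H(V)) = min(1.4591, 1.4591) = 1.4591 bits
Normalized MI = 1.4591 / 1.4591 = 1.0000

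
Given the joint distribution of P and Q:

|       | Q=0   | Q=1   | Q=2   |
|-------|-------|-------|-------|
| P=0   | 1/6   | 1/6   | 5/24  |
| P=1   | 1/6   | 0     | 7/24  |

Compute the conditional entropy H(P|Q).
Marginal P(Q) (column sums):
  P(Q=0) = 1/6 + 1/6 = 1/3
  P(Q=1) = 1/6 + 0 = 1/6
  P(Q=2) = 5/24 + 7/24 = 1/2

H(P|Q) = -Σ P(P,Q)·log₂ P(P|Q), where P(P|Q) = P(P,Q) / P(Q)
  (cells with P(P,Q) = 0 contribute 0)
  (P=0,Q=0): P(P|Q) = (1/6)/(1/3) = 1/2;  -(1/6)·log₂(1/2) = 0.1667
  (P=0,Q=1): P(P|Q) = (1/6)/(1/6) = 1;  -(1/6)·log₂(1) = 0.0000
  (P=0,Q=2): P(P|Q) = (5/24)/(1/2) = 5/12;  -(5/24)·log₂(5/12) = 0.2631
  (P=1,Q=0): P(P|Q) = (1/6)/(1/3) = 1/2;  -(1/6)·log₂(1/2) = 0.1667
  (P=1,Q=2): P(P|Q) = (7/24)/(1/2) = 7/12;  -(7/24)·log₂(7/12) = 0.2268
H(P|Q) = 0.1667 + 0.0000 + 0.2631 + 0.1667 + 0.2268
  = 0.8233 bits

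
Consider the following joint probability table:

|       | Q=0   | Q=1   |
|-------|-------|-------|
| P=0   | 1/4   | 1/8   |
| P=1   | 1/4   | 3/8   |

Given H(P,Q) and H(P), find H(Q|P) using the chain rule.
From the chain rule: H(P,Q) = H(P) + H(Q|P)
Therefore: H(Q|P) = H(P,Q) - H(P)

H(P,Q) = -[(1/4)·log₂(1/4) + (1/8)·log₂(1/8) + (1/4)·log₂(1/4) + (3/8)·log₂(3/8)]
  = 0.5000 + 0.3750 + 0.5000 + 0.5306
  = 1.9056 bits
Marginal P(P) (row sums):
  P(P=0) = 1/4 + 1/8 = 3/8
  P(P=1) = 1/4 + 3/8 = 5/8
H(P) = -[(3/8)·log₂(3/8) + (5/8)·log₂(5/8)]
  = 0.5306 + 0.4238
  = 0.9544 bits

H(Q|P) = 1.9056 - 0.9544 = 0.9512 bits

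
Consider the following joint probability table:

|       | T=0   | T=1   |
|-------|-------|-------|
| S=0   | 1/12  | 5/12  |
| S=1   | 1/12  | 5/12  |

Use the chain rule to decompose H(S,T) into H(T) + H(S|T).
By the chain rule: H(S,T) = H(T) + H(S|T)

Marginal P(T) (column sums):
  P(T=0) = 1/12 + 1/12 = 1/6
  P(T=1) = 5/12 + 5/12 = 5/6
H(T) = -[(1/6)·log₂(1/6) + (5/6)·log₂(5/6)]
  = 0.4308 + 0.2192
  = 0.6500 bits
H(S|T) = -Σ P(S,T)·log₂ P(S|T), where P(S|T) = P(S,T) / P(T)
  (S=0,T=0): P(S|T) = (1/12)/(1/6) = 1/2;  -(1/12)·log₂(1/2) = 0.0833
  (S=0,T=1): P(S|T) = (5/12)/(5/6) = 1/2;  -(5/12)·log₂(1/2) = 0.4167
  (S=1,T=0): P(S|T) = (1/12)/(1/6) = 1/2;  -(1/12)·log₂(1/2) = 0.0833
  (S=1,T=1): P(S|T) = (5/12)/(5/6) = 1/2;  -(5/12)·log₂(1/2) = 0.4167
H(S|T) = 0.0833 + 0.4167 + 0.0833 + 0.4167
  = 1.0000 bits

H(S,T) = H(T) + H(S|T) = 0.6500 + 1.0000 = 1.6500 bits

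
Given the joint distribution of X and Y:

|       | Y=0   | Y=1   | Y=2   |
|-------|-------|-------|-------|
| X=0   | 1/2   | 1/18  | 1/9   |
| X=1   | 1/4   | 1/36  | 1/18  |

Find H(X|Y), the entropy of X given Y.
Marginal P(Y) (column sums):
  P(Y=0) = 1/2 + 1/4 = 3/4
  P(Y=1) = 1/18 + 1/36 = 1/12
  P(Y=2) = 1/9 + 1/18 = 1/6

H(X|Y) = -Σ P(X,Y)·log₂ P(X|Y), where P(X|Y) = P(X,Y) / P(Y)
  (X=0,Y=0): P(X|Y) = (1/2)/(3/4) = 2/3;  -(1/2)·log₂(2/3) = 0.2925
  (X=0,Y=1): P(X|Y) = (1/18)/(1/12) = 2/3;  -(1/18)·log₂(2/3) = 0.0325
  (X=0,Y=2): P(X|Y) = (1/9)/(1/6) = 2/3;  -(1/9)·log₂(2/3) = 0.0650
  (X=1,Y=0): P(X|Y) = (1/4)/(3/4) = 1/3;  -(1/4)·log₂(1/3) = 0.3962
  (X=1,Y=1): P(X|Y) = (1/36)/(1/12) = 1/3;  -(1/36)·log₂(1/3) = 0.0440
  (X=1,Y=2): P(X|Y) = (1/18)/(1/6) = 1/3;  -(1/18)·log₂(1/3) = 0.0881
H(X|Y) = 0.2925 + 0.0325 + 0.0650 + 0.3962 + 0.0440 + 0.0881
  = 0.9183 bits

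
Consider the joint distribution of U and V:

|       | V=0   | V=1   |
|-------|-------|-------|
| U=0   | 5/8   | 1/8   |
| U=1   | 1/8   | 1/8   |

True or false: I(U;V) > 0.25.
Marginal P(U) (row sums):
  P(U=0) = 5/8 + 1/8 = 3/4
  P(U=1) = 1/8 + 1/8 = 1/4
Marginal P(V) (column sums):
  P(V=0) = 5/8 + 1/8 = 3/4
  P(V=1) = 1/8 + 1/8 = 1/4

H(U) = -[(3/4)·log₂(3/4) + (1/4)·log₂(1/4)]
  = 0.3113 + 0.5000
  = 0.8113 bits
H(V) = -[(3/4)·log₂(3/4) + (1/4)·log₂(1/4)]
  = 0.3113 + 0.5000
  = 0.8113 bits
H(U,V) = -[(5/8)·log₂(5/8) + (1/8)·log₂(1/8) + (1/8)·log₂(1/8) + (1/8)·log₂(1/8)]
  = 0.4238 + 0.3750 + 0.3750 + 0.3750
  = 1.5488 bits

I(U;V) = H(U) + H(V) - H(U,V)
  = 0.8113 + 0.8113 - 1.5488
  = 0.0738 bits

False. I(U;V) = 0.0738 bits, which is ≤ 0.25 bits.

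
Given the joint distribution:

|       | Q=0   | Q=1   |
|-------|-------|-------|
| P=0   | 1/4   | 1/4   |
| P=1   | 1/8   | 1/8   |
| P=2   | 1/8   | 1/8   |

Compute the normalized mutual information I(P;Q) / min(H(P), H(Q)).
Marginal P(P) (row sums):
  P(P=0) = 1/4 + 1/4 = 1/2
  P(P=1) = 1/8 + 1/8 = 1/4
  P(P=2) = 1/8 + 1/8 = 1/4
Marginal P(Q) (column sums):
  P(Q=0) = 1/4 + 1/8 + 1/8 = 1/2
  P(Q=1) = 1/4 + 1/8 + 1/8 = 1/2

H(P) = -[(1/2)·log₂(1/2) + (1/4)·log₂(1/4) + (1/4)·log₂(1/4)]
  = 0.5000 + 0.5000 + 0.5000
  = 1.5000 bits
H(Q) = -[(1/2)·log₂(1/2) + (1/2)·log₂(1/2)]
  = 0.5000 + 0.5000
  = 1.0000 bits
H(P,Q) = -[(1/4)·log₂(1/4) + (1/4)·log₂(1/4) + (1/8)·log₂(1/8) + (1/8)·log₂(1/8) + (1/8)·log₂(1/8) + (1/8)·log₂(1/8)]
  = 0.5000 + 0.5000 + 0.3750 + 0.3750 + 0.3750 + 0.3750
  = 2.5000 bits

I(P;Q) = H(P) + H(Q) - H(P,Q)
  = 1.5000 + 1.0000 - 2.5000
  = 0.0000 bits

min(H(P), H(Q)) = min(1.5000, 1.0000) = 1.0000 bits
Normalized MI = 0.0000 / 1.0000 = 0.0000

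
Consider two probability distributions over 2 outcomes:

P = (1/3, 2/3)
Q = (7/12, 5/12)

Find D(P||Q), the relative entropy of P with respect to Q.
D(P||Q) = Σ P(i) log₂(P(i)/Q(i))
  i=0: (1/3) × log₂((1/3)/(7/12)) = (1/3) × log₂(4/7) = -0.2691
  i=1: (2/3) × log₂((2/3)/(5/12)) = (2/3) × log₂(8/5) = 0.4520
D(P||Q) = -0.2691 + 0.4520
  = 0.1829 bits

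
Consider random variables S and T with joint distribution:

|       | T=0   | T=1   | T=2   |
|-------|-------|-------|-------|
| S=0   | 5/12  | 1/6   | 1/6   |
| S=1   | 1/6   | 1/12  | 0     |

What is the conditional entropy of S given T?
Marginal P(T) (column sums):
  P(T=0) = 5/12 + 1/6 = 7/12
  P(T=1) = 1/6 + 1/12 = 1/4
  P(T=2) = 1/6 + 0 = 1/6

H(S|T) = -Σ P(S,T)·log₂ P(S|T), where P(S|T) = P(S,T) / P(T)
  (cells with P(S,T) = 0 contribute 0)
  (S=0,T=0): P(S|T) = (5/12)/(7/12) = 5/7;  -(5/12)·log₂(5/7) = 0.2023
  (S=0,T=1): P(S|T) = (1/6)/(1/4) = 2/3;  -(1/6)·log₂(2/3) = 0.0975
  (S=0,T=2): P(S|T) = (1/6)/(1/6) = 1;  -(1/6)·log₂(1) = 0.0000
  (S=1,T=0): P(S|T) = (1/6)/(7/12) = 2/7;  -(1/6)·log₂(2/7) = 0.3012
  (S=1,T=1): P(S|T) = (1/12)/(1/4) = 1/3;  -(1/12)·log₂(1/3) = 0.1321
H(S|T) = 0.2023 + 0.0975 + 0.0000 + 0.3012 + 0.1321
  = 0.7331 bits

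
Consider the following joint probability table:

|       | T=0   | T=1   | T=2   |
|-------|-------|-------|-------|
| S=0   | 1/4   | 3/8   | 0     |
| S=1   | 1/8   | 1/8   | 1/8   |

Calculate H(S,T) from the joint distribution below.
H(S,T) = -Σ P(S,T) log₂ P(S,T), summed over the non-zero cells:
H(S,T) = -[(1/4)·log₂(1/4) + (3/8)·log₂(3/8) + (1/8)·log₂(1/8) + (1/8)·log₂(1/8) + (1/8)·log₂(1/8)]
  = 0.5000 + 0.5306 + 0.3750 + 0.3750 + 0.3750
  = 2.1556 bits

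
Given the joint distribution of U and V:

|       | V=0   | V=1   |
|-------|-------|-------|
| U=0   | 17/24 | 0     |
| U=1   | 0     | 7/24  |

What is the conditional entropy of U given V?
Marginal P(V) (column sums):
  P(V=0) = 17/24 + 0 = 17/24
  P(V=1) = 0 + 7/24 = 7/24

H(U|V) = -Σ P(U,V)·log₂ P(U|V), where P(U|V) = P(U,V) / P(V)
  (cells with P(U,V) = 0 contribute 0)
  (U=0,V=0): P(U|V) = (17/24)/(17/24) = 1;  -(17/24)·log₂(1) = 0.0000
  (U=1,V=1): P(U|V) = (7/24)/(7/24) = 1;  -(7/24)·log₂(1) = 0.0000
H(U|V) = 0.0000 + 0.0000
  = 0.0000 bits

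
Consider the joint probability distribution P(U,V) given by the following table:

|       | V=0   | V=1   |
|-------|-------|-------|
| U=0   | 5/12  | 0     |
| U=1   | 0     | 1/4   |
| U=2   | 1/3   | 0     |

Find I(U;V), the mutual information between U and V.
Marginal P(U) (row sums):
  P(U=0) = 5/12 + 0 = 5/12
  P(U=1) = 0 + 1/4 = 1/4
  P(U=2) = 1/3 + 0 = 1/3
Marginal P(V) (column sums):
  P(V=0) = 5/12 + 0 + 1/3 = 3/4
  P(V=1) = 0 + 1/4 + 0 = 1/4

H(U) = -[(5/12)·log₂(5/12) + (1/4)·log₂(1/4) + (1/3)·log₂(1/3)]
  = 0.5263 + 0.5000 + 0.5283
  = 1.5546 bits
H(V) = -[(3/4)·log₂(3/4) + (1/4)·log₂(1/4)]
  = 0.3113 + 0.5000
  = 0.8113 bits
H(U,V) = -[(5/12)·log₂(5/12) + (1/4)·log₂(1/4) + (1/3)·log₂(1/3)]
  = 0.5263 + 0.5000 + 0.5283
  = 1.5546 bits

I(U;V) = H(U) + H(V) - H(U,V)
  = 1.5546 + 0.8113 - 1.5546
  = 0.8113 bits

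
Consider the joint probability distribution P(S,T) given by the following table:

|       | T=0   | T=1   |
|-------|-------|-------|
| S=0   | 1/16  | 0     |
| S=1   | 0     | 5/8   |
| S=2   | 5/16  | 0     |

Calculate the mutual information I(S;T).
Marginal P(S) (row sums):
  P(S=0) = 1/16 + 0 = 1/16
  P(S=1) = 0 + 5/8 = 5/8
  P(S=2) = 5/16 + 0 = 5/16
Marginal P(T) (column sums):
  P(T=0) = 1/16 + 0 + 5/16 = 3/8
  P(T=1) = 0 + 5/8 + 0 = 5/8

H(S) = -[(1/16)·log₂(1/16) + (5/8)·log₂(5/8) + (5/16)·log₂(5/16)]
  = 0.2500 + 0.4238 + 0.5244
  = 1.1982 bits
H(T) = -[(3/8)·log₂(3/8) + (5/8)·log₂(5/8)]
  = 0.5306 + 0.4238
  = 0.9544 bits
H(S,T) = -[(1/16)·log₂(1/16) + (5/8)·log₂(5/8) + (5/16)·log₂(5/16)]
  = 0.2500 + 0.4238 + 0.5244
  = 1.1982 bits

I(S;T) = H(S) + H(T) - H(S,T)
  = 1.1982 + 0.9544 - 1.1982
  = 0.9544 bits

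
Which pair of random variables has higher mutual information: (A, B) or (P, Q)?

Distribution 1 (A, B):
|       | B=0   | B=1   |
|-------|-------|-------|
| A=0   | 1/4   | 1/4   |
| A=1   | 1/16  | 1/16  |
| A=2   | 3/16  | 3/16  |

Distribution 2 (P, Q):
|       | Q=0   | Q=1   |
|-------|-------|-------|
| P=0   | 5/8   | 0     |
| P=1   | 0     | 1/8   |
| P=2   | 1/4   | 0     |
Distribution 1 (A, B):
Marginal P(A) (row sums):
  P(A=0) = 1/4 + 1/4 = 1/2
  P(A=1) = 1/16 + 1/16 = 1/8
  P(A=2) = 3/16 + 3/16 = 3/8
Marginal P(B) (column sums):
  P(B=0) = 1/4 + 1/16 + 3/16 = 1/2
  P(B=1) = 1/4 + 1/16 + 3/16 = 1/2

H(A) = -[(1/2)·log₂(1/2) + (1/8)·log₂(1/8) + (3/8)·log₂(3/8)]
  = 0.5000 + 0.3750 + 0.5306
  = 1.4056 bits
H(B) = -[(1/2)·log₂(1/2) + (1/2)·log₂(1/2)]
  = 0.5000 + 0.5000
  = 1.0000 bits
H(A,B) = -[(1/4)·log₂(1/4) + (1/4)·log₂(1/4) + (1/16)·log₂(1/16) + (1/16)·log₂(1/16) + (3/16)·log₂(3/16) + (3/16)·log₂(3/16)]
  = 0.5000 + 0.5000 + 0.2500 + 0.2500 + 0.4528 + 0.4528
  = 2.4056 bits

I(A;B) = H(A) + H(B) - H(A,B)
  = 1.4056 + 1.0000 - 2.4056
  = 0.0000 bits

Distribution 2 (P, Q):
Marginal P(P) (row sums):
  P(P=0) = 5/8 + 0 = 5/8
  P(P=1) = 0 + 1/8 = 1/8
  P(P=2) = 1/4 + 0 = 1/4
Marginal P(Q) (column sums):
  P(Q=0) = 5/8 + 0 + 1/4 = 7/8
  P(Q=1) = 0 + 1/8 + 0 = 1/8

H(P) = -[(5/8)·log₂(5/8) + (1/8)·log₂(1/8) + (1/4)·log₂(1/4)]
  = 0.4238 + 0.3750 + 0.5000
  = 1.2988 bits
H(Q) = -[(7/8)·log₂(7/8) + (1/8)·log₂(1/8)]
  = 0.1686 + 0.3750
  = 0.5436 bits
H(P,Q) = -[(5/8)·log₂(5/8) + (1/8)·log₂(1/8) + (1/4)·log₂(1/4)]
  = 0.4238 + 0.3750 + 0.5000
  = 1.2988 bits

I(P;Q) = H(P) + H(Q) - H(P,Q)
  = 1.2988 + 0.5436 - 1.2988
  = 0.5436 bits

I(P;Q) = 0.5436 bits > I(A;B) = 0.0000 bits, so (P, Q) has the higher mutual information (stronger dependence).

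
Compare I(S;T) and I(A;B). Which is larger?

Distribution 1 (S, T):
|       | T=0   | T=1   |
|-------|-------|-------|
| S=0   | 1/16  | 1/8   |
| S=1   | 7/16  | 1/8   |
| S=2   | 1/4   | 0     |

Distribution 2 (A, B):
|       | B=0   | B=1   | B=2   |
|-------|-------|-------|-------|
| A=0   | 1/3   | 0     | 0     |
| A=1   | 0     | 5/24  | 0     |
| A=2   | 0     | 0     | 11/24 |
Distribution 1 (S, T):
Marginal P(S) (row sums):
  P(S=0) = 1/16 + 1/8 = 3/16
  P(S=1) = 7/16 + 1/8 = 9/16
  P(S=2) = 1/4 + 0 = 1/4
Marginal P(T) (column sums):
  P(T=0) = 1/16 + 7/16 + 1/4 = 3/4
  P(T=1) = 1/8 + 1/8 + 0 = 1/4

H(S) = -[(3/16)·log₂(3/16) + (9/16)·log₂(9/16) + (1/4)·log₂(1/4)]
  = 0.4528 + 0.4669 + 0.5000
  = 1.4197 bits
H(T) = -[(3/4)·log₂(3/4) + (1/4)·log₂(1/4)]
  = 0.3113 + 0.5000
  = 0.8113 bits
H(S,T) = -[(1/16)·log₂(1/16) + (1/8)·log₂(1/8) + (7/16)·log₂(7/16) + (1/8)·log₂(1/8) + (1/4)·log₂(1/4)]
  = 0.2500 + 0.3750 + 0.5218 + 0.3750 + 0.5000
  = 2.0218 bits

I(S;T) = H(S) + H(T) - H(S,T)
  = 1.4197 + 0.8113 - 2.0218
  = 0.2092 bits

Distribution 2 (A, B):
Marginal P(A) (row sums):
  P(A=0) = 1/3 + 0 + 0 = 1/3
  P(A=1) = 0 + 5/24 + 0 = 5/24
  P(A=2) = 0 + 0 + 11/24 = 11/24
Marginal P(B) (column sums):
  P(B=0) = 1/3 + 0 + 0 = 1/3
  P(B=1) = 0 + 5/24 + 0 = 5/24
  P(B=2) = 0 + 0 + 11/24 = 11/24

H(A) = -[(1/3)·log₂(1/3) + (5/24)·log₂(5/24) + (11/24)·log₂(11/24)]
  = 0.5283 + 0.4715 + 0.5159
  = 1.5157 bits
H(B) = -[(1/3)·log₂(1/3) + (5/24)·log₂(5/24) + (11/24)·log₂(11/24)]
  = 0.5283 + 0.4715 + 0.5159
  = 1.5157 bits
H(A,B) = -[(1/3)·log₂(1/3) + (5/24)·log₂(5/24) + (11/24)·log₂(11/24)]
  = 0.5283 + 0.4715 + 0.5159
  = 1.5157 bits

I(A;B) = H(A) + H(B) - H(A,B)
  = 1.5157 + 1.5157 - 1.5157
  = 1.5157 bits

I(A;B) = 1.5157 bits > I(S;T) = 0.2092 bits, so (A, B) has the higher mutual information (stronger dependence).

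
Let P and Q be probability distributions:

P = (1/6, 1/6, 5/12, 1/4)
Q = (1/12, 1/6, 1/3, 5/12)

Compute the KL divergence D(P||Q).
D(P||Q) = Σ P(i) log₂(P(i)/Q(i))
  i=0: (1/6) × log₂((1/6)/(1/12)) = (1/6) × log₂(2) = 0.1667
  i=1: (1/6) × log₂((1/6)/(1/6)) = (1/6) × log₂(1) = 0.0000
  i=2: (5/12) × log₂((5/12)/(1/3)) = (5/12) × log₂(5/4) = 0.1341
  i=3: (1/4) × log₂((1/4)/(5/12)) = (1/4) × log₂(3/5) = -0.1842
D(P||Q) = 0.1667 + 0.0000 + 0.1341 - 0.1842
  = 0.1166 bits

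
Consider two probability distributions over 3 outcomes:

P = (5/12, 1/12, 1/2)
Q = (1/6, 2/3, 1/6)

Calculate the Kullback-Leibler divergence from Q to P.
D(P||Q) = Σ P(i) log₂(P(i)/Q(i))
  i=0: (5/12) × log₂((5/12)/(1/6)) = (5/12) × log₂(5/2) = 0.5508
  i=1: (1/12) × log₂((1/12)/(2/3)) = (1/12) × log₂(1/8) = -0.2500
  i=2: (1/2) × log₂((1/2)/(1/6)) = (1/2) × log₂(3) = 0.7925
D(P||Q) = 0.5508 - 0.2500 + 0.7925
  = 1.0933 bits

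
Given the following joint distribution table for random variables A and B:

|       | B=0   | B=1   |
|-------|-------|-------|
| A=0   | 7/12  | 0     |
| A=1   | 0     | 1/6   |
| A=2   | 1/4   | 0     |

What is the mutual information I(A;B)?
Marginal P(A) (row sums):
  P(A=0) = 7/12 + 0 = 7/12
  P(A=1) = 0 + 1/6 = 1/6
  P(A=2) = 1/4 + 0 = 1/4
Marginal P(B) (column sums):
  P(B=0) = 7/12 + 0 + 1/4 = 5/6
  P(B=1) = 0 + 1/6 + 0 = 1/6

H(A) = -[(7/12)·log₂(7/12) + (1/6)·log₂(1/6) + (1/4)·log₂(1/4)]
  = 0.4536 + 0.4308 + 0.5000
  = 1.3844 bits
H(B) = -[(5/6)·log₂(5/6) + (1/6)·log₂(1/6)]
  = 0.2192 + 0.4308
  = 0.6500 bits
H(A,B) = -[(7/12)·log₂(7/12) + (1/6)·log₂(1/6) + (1/4)·log₂(1/4)]
  = 0.4536 + 0.4308 + 0.5000
  = 1.3844 bits

I(A;B) = H(A) + H(B) - H(A,B)
  = 1.3844 + 0.6500 - 1.3844
  = 0.6500 bits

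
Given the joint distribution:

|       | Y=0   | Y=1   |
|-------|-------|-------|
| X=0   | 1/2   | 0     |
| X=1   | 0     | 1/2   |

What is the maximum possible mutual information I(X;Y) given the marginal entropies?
The upper bound on mutual information is I(X;Y) ≤ min(H(X), H(Y)).

Marginal P(X) (row sums):
  P(X=0) = 1/2 + 0 = 1/2
  P(X=1) = 0 + 1/2 = 1/2
Marginal P(Y) (column sums):
  P(Y=0) = 1/2 + 0 = 1/2
  P(Y=1) = 0 + 1/2 = 1/2

H(X) = -[(1/2)·log₂(1/2) + (1/2)·log₂(1/2)]
  = 0.5000 + 0.5000
  = 1.0000 bits
H(Y) = -[(1/2)·log₂(1/2) + (1/2)·log₂(1/2)]
  = 0.5000 + 0.5000
  = 1.0000 bits

Maximum possible I(X;Y) = min(1.0000, 1.0000) = 1.0000 bits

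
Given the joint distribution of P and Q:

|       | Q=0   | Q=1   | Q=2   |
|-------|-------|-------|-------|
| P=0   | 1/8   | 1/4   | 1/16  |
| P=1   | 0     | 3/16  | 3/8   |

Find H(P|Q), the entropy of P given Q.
Marginal P(Q) (column sums):
  P(Q=0) = 1/8 + 0 = 1/8
  P(Q=1) = 1/4 + 3/16 = 7/16
  P(Q=2) = 1/16 + 3/8 = 7/16

H(P|Q) = -Σ P(P,Q)·log₂ P(P|Q), where P(P|Q) = P(P,Q) / P(Q)
  (cells with P(P,Q) = 0 contribute 0)
  (P=0,Q=0): P(P|Q) = (1/8)/(1/8) = 1;  -(1/8)·log₂(1) = 0.0000
  (P=0,Q=1): P(P|Q) = (1/4)/(7/16) = 4/7;  -(1/4)·log₂(4/7) = 0.2018
  (P=0,Q=2): P(P|Q) = (1/16)/(7/16) = 1/7;  -(1/16)·log₂(1/7) = 0.1755
  (P=1,Q=1): P(P|Q) = (3/16)/(7/16) = 3/7;  -(3/16)·log₂(3/7) = 0.2292
  (P=1,Q=2): P(P|Q) = (3/8)/(7/16) = 6/7;  -(3/8)·log₂(6/7) = 0.0834
H(P|Q) = 0.0000 + 0.2018 + 0.1755 + 0.2292 + 0.0834
  = 0.6899 bits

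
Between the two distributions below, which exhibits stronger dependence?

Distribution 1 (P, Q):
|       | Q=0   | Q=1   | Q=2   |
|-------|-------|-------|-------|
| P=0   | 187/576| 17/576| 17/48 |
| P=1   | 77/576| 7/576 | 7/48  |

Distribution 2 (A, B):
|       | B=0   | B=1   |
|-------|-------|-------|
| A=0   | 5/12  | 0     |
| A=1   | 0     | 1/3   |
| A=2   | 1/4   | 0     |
Distribution 1 (P, Q):
Marginal P(P) (row sums):
  P(P=0) = 187/576 + 17/576 + 17/48 = 17/24
  P(P=1) = 77/576 + 7/576 + 7/48 = 7/24
Marginal P(Q) (column sums):
  P(Q=0) = 187/576 + 77/576 = 11/24
  P(Q=1) = 17/576 + 7/576 = 1/24
  P(Q=2) = 17/48 + 7/48 = 1/2

H(P) = -[(17/24)·log₂(17/24) + (7/24)·log₂(7/24)]
  = 0.3524 + 0.5185
  = 0.8709 bits
H(Q) = -[(11/24)·log₂(11/24) + (1/24)·log₂(1/24) + (1/2)·log₂(1/2)]
  = 0.5159 + 0.1910 + 0.5000
  = 1.2069 bits
H(P,Q) = -[(187/576)·log₂(187/576) + (17/576)·log₂(17/576) + (17/48)·log₂(17/48) + (77/576)·log₂(77/576) + (7/576)·log₂(7/576) + (7/48)·log₂(7/48)]
  = 0.5269 + 0.1500 + 0.5304 + 0.3881 + 0.0773 + 0.4051
  = 2.0778 bits

I(P;Q) = H(P) + H(Q) - H(P,Q)
  = 0.8709 + 1.2069 - 2.0778
  = 0.0000 bits

Distribution 2 (A, B):
Marginal P(A) (row sums):
  P(A=0) = 5/12 + 0 = 5/12
  P(A=1) = 0 + 1/3 = 1/3
  P(A=2) = 1/4 + 0 = 1/4
Marginal P(B) (column sums):
  P(B=0) = 5/12 + 0 + 1/4 = 2/3
  P(B=1) = 0 + 1/3 + 0 = 1/3

H(A) = -[(5/12)·log₂(5/12) + (1/3)·log₂(1/3) + (1/4)·log₂(1/4)]
  = 0.5263 + 0.5283 + 0.5000
  = 1.5546 bits
H(B) = -[(2/3)·log₂(2/3) + (1/3)·log₂(1/3)]
  = 0.3900 + 0.5283
  = 0.9183 bits
H(A,B) = -[(5/12)·log₂(5/12) + (1/3)·log₂(1/3) + (1/4)·log₂(1/4)]
  = 0.5263 + 0.5283 + 0.5000
  = 1.5546 bits

I(A;B) = H(A) + H(B) - H(A,B)
  = 1.5546 + 0.9183 - 1.5546
  = 0.9183 bits

I(A;B) = 0.9183 bits > I(P;Q) = 0.0000 bits, so (A, B) has the higher mutual information (stronger dependence).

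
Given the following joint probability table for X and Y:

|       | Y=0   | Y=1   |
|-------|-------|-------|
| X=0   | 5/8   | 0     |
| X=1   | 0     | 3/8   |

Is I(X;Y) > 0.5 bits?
Marginal P(X) (row sums):
  P(X=0) = 5/8 + 0 = 5/8
  P(X=1) = 0 + 3/8 = 3/8
Marginal P(Y) (column sums):
  P(Y=0) = 5/8 + 0 = 5/8
  P(Y=1) = 0 + 3/8 = 3/8

H(X) = -[(5/8)·log₂(5/8) + (3/8)·log₂(3/8)]
  = 0.4238 + 0.5306
  = 0.9544 bits
H(Y) = -[(5/8)·log₂(5/8) + (3/8)·log₂(3/8)]
  = 0.4238 + 0.5306
  = 0.9544 bits
H(X,Y) = -[(5/8)·log₂(5/8) + (3/8)·log₂(3/8)]
  = 0.4238 + 0.5306
  = 0.9544 bits

I(X;Y) = H(X) + H(Y) - H(X,Y)
  = 0.9544 + 0.9544 - 0.9544
  = 0.9544 bits

Yes. I(X;Y) = 0.9544 bits, which is > 0.5 bits.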